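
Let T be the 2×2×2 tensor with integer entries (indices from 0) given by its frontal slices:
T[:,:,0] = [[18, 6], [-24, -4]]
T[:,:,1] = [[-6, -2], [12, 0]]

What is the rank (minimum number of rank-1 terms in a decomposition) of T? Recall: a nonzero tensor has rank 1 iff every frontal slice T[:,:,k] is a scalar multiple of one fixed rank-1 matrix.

Lower bound: in the mode-1 unfolding of T (rows indexed by i, columns by (j,k)) the 2×2 minor on rows i ∈ {0, 1}, columns (j,k) ∈ {(0,0), (0,1)} is det [[18, -6], [-24, 12]] = 72 ≠ 0, so that unfolding has rank ≥ 2 and hence rank(T) ≥ 2 (CP rank is at least every unfolding rank, though it can be larger).
Upper bound: with S_k = T[:,:,k], the two rank-1 terms a₁b₁ᵀ, a₂b₂ᵀ are the rank-1 members of the pencil x·S₀ + y·S₁.
det(x·S₀ + y·S₁) is 72·x² − 96·xy + 24·y² = 24·(3·x − y)(x − y), vanishing at (x:y) = (1:3) and (1:1).
M₁ = S₀ + 3·S₁ = [[0, 0], [12, -4]] = 4·[0, 1][3, -1]ᵀ and M₂ = S₀ + S₁ = [[12, 4], [-12, -4]] = 4·[1, -1][3, 1]ᵀ, so take a₁ = [0, 1], b₁ = [3, -1], a₂ = [1, -1], b₂ = [3, 1].
Each slice is an integer combination of E₁ = a₁b₁ᵀ and E₂ = a₂b₂ᵀ: S₀ = −2·E₁ + 6·E₂, S₁ = 2·E₁ − 2·E₂; reading off coefficients, c₁ = [-2, 2] and c₂ = [6, -2].
Hence T = [0, 1] ⊗ [3, -1] ⊗ [-2, 2] + [1, -1] ⊗ [3, 1] ⊗ [6, -2], so rank(T) ≤ 2.
These bounds meet, so rank(T) = 2.

2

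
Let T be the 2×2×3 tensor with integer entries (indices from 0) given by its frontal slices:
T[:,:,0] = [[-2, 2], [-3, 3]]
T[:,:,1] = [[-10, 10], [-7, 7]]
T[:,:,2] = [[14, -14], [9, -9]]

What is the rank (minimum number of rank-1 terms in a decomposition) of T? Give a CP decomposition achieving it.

Lower bound: in the mode-3 unfolding of T (rows indexed by k, columns by (i,j)) the 2×2 minor on rows k ∈ {0, 1}, columns (i,j) ∈ {(0,0), (1,0)} is det [[-2, -3], [-10, -7]] = -16 ≠ 0, so that unfolding has rank ≥ 2 and hence rank(T) ≥ 2 (CP rank is at least every unfolding rank, though it can be larger).
Upper bound: T[:,j,:] = b[j]·M for every slice, with b = [1, -1] and M = [[-2, -10, 14], [-3, -7, 9]] (rows i, columns k).
Splitting M by its rows (i = 0, 1), M = [1, 0][-2, -10, 14]ᵀ + [0, 1][-3, -7, 9]ᵀ.
Hence T = [1, 0] ∘ [1, -1] ∘ [-2, -10, 14] + [0, 1] ∘ [1, -1] ∘ [-3, -7, 9], so rank(T) ≤ 2.
These bounds meet, so rank(T) = 2.

rank(T) = 2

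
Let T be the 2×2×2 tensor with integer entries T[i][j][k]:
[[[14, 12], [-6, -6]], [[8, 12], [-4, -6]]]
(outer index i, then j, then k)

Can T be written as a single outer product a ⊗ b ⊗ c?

No

The mode-1 unfolding of T (rows indexed by i, columns by (j,k) = (0,0), (0,1), (1,0), (1,1)) is [[14, 12, -6, -6], [8, 12, -4, -6]].
There the 2×2 minor on rows i ∈ {0, 1}, columns (j,k) ∈ {(0,0), (0,1)} is det [[14, 12], [8, 12]] = 72 ≠ 0, so this unfolding has rank ≥ 2; CP rank is at least every unfolding rank, so rank(T) ≥ 2.
In particular rank(T) ≥ 2 > 1, so T is not rank-1.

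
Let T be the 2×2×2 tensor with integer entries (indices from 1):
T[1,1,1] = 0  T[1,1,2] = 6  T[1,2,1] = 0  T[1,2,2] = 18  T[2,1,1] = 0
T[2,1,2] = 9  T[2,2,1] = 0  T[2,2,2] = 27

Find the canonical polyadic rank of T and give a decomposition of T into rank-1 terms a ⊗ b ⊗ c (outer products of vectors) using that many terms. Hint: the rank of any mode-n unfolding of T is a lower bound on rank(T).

Lower bound: T ≠ 0 (e.g. T[1,1,2] = 6), so rank(T) ≥ 1.
Upper bound: if T = a ⊗ b ⊗ c then every fibre of T is a multiple of the corresponding factor, so read the factors off the fibres through the nonzero entry T[1,1,2] = 6.
The mode-1 fibre T[:,1,2] = [6, 9] gives a = (2, 3) (primitive direction); the mode-2 fibre T[1,:,2] = [6, 18] gives b = (1, 3); then c[k] = T[1,1,k] / (a[1]·b[1]) = [0, 6] / 2 = (0, 3).
Expanding (2, 3) ⊗ (1, 3) ⊗ (0, 3) reproduces all 8 entries of T, so T = (2, 3) ⊗ (1, 3) ⊗ (0, 3) and rank(T) ≤ 1.
These bounds meet, so rank(T) = 1.

rank(T) = 1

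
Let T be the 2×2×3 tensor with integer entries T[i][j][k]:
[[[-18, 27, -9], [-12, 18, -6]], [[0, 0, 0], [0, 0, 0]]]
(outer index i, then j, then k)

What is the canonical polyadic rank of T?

Lower bound: T ≠ 0 (e.g. T[0,0,0] = -18), so rank(T) ≥ 1.
Upper bound: if T = a (x) b (x) c then every fibre of T is a multiple of the corresponding factor, so read the factors off the fibres through the nonzero entry T[0,0,0] = -18.
The mode-1 fibre T[:,0,0] = [-18, 0] gives a = [1, 0] (primitive direction); the mode-2 fibre T[0,:,0] = [-18, -12] gives b = [3, 2]; then c[k] = T[0,0,k] / (a[0]·b[0]) = [-18, 27, -9] / 3 = [-6, 9, -3].
Expanding [1, 0] (x) [3, 2] (x) [-6, 9, -3] reproduces all 12 entries of T, so T = [1, 0] (x) [3, 2] (x) [-6, 9, -3] and rank(T) ≤ 1.
These bounds meet, so rank(T) = 1.

1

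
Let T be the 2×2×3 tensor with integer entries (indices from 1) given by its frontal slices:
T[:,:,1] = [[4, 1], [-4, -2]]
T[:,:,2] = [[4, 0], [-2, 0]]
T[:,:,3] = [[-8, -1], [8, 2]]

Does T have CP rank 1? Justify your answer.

The mode-3 unfolding of T (rows indexed by k, columns by (i,j) = (1,1), (1,2), (2,1), (2,2)) is [[4, 1, -4, -2], [4, 0, -2, 0], [-8, -1, 8, 2]].
There the 3×3 minor on rows k ∈ {1, 2, 3}, columns (i,j) ∈ {(1,1), (1,2), (2,1)} is det [[4, 1, -4], [4, 0, -2], [-8, -1, 8]] = -8 ≠ 0, so this unfolding has rank ≥ 3; CP rank is at least every unfolding rank, so rank(T) ≥ 3.
In particular rank(T) ≥ 3 > 1, so T is not rank-1.

No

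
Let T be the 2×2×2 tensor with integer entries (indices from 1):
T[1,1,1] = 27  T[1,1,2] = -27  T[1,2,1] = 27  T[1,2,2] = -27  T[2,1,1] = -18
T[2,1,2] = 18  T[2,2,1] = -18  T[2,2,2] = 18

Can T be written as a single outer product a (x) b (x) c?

Yes

The mode-1 fibre T[:,1,1] = [27, -18] gives a = [3, -2] (primitive direction); the mode-2 fibre T[1,:,1] = [27, 27] gives b = [1, 1]; then c[k] = T[1,1,k] / (a[1]·b[1]) = [27, -27] / 3 = [9, -9].
Expanding [3, -2] (x) [1, 1] (x) [9, -9] reproduces all 8 entries of T, so T = [3, -2] (x) [1, 1] (x) [9, -9] and rank(T) ≤ 1.
Equivalently every frontal slice T[:,:,k] is c[k] times the rank-1 matrix [3, -2] (x) [1, 1]. So T has rank 1 (it is nonzero).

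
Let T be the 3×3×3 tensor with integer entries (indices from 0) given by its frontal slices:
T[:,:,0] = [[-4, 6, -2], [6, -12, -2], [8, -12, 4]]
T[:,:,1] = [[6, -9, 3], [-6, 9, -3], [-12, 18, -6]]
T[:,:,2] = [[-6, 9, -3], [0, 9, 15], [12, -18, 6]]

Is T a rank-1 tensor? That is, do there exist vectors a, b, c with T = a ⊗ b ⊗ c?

The mode-3 unfolding of T (rows indexed by k, columns by (i,j) = (0,0), (0,1), (0,2), (1,0), (1,1), (1,2), (2,0), (2,1), (2,2)) is [[-4, 6, -2, 6, -12, -2, 8, -12, 4], [6, -9, 3, -6, 9, -3, -12, 18, -6], [-6, 9, -3, 0, 9, 15, 12, -18, 6]].
There the 2×2 minor on rows k ∈ {0, 1}, columns (i,j) ∈ {(0,0), (1,0)} is det [[-4, 6], [6, -6]] = -12 ≠ 0, so this unfolding has rank ≥ 2; CP rank is at least every unfolding rank, so rank(T) ≥ 2.
In particular rank(T) ≥ 2 > 1, so T is not rank-1.

No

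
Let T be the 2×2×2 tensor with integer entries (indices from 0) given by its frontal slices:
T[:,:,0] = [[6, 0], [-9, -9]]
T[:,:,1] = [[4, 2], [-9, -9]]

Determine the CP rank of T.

2

Lower bound: the mode-3 unfolding of T (rows indexed by k, columns by (i,j) = (0,0), (0,1), (1,0), (1,1)) is [[6, 0, -9, -9], [4, 2, -9, -9]].
There the 2×2 minor on rows k ∈ {0, 1}, columns (i,j) ∈ {(0,0), (0,1)} is det [[6, 0], [4, 2]] = 12 ≠ 0, so this unfolding has rank ≥ 2; CP rank is at least every unfolding rank, so rank(T) ≥ 2. (Unfolding ranks only ever bound the CP rank from below — rank(T) can be strictly larger than all of them — so the matching upper bound has to come from an explicit 2-term decomposition.)
Upper bound — finding two terms. Write S_k = T[:,:,k] for the frontal slices: S₀ = [[6, 0], [-9, -9]], S₁ = [[4, 2], [-9, -9]].
If T = a₁ ⊗ b₁ ⊗ c₁ + a₂ ⊗ b₂ ⊗ c₂ then each S_k = c₁[k]·a₁b₁ᵀ + c₂[k]·a₂b₂ᵀ. S₀ and S₁ are linearly independent, so a₁b₁ᵀ and a₂b₂ᵀ must span the same plane of matrices: they are the rank-1 matrices of the form x·S₀ + y·S₁.
det(x·S₀ + y·S₁) is −54·x² − 72·xy − 18·y² = (-18)·(x + y)(3·x + y), vanishing at (x:y) = (1:-1) and (1:-3).
M₁ = S₀ − S₁ = [[2, -2], [0, 0]] = 2·[1, 0][1, -1]ᵀ and M₂ = S₀ − 3·S₁ = [[-6, -6], [18, 18]] = (-6)·[1, -3][1, 1]ᵀ, so take a₁ = [1, 0], b₁ = [1, -1], a₂ = [1, -3], b₂ = [1, 1].
Each slice is an integer combination of E₁ = a₁b₁ᵀ and E₂ = a₂b₂ᵀ: S₀ = 3·E₁ + 3·E₂, S₁ = E₁ + 3·E₂; reading off coefficients, c₁ = [3, 1] and c₂ = [3, 3].
Hence T = [1, 0] ⊗ [1, -1] ⊗ [3, 1] + [1, -3] ⊗ [1, 1] ⊗ [3, 3], so rank(T) ≤ 2.
These bounds meet, so rank(T) = 2.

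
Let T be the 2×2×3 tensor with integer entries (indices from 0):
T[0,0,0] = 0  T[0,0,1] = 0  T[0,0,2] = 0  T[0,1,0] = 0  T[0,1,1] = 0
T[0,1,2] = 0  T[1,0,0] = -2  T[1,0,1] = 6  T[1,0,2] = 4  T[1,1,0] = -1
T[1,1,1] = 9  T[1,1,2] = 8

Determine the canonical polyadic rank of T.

Lower bound: the mode-2 unfolding of T (rows indexed by j, columns by (i,k) = (0,0), (0,1), (0,2), (1,0), (1,1), (1,2)) is [[0, 0, 0, -2, 6, 4], [0, 0, 0, -1, 9, 8]].
There the 2×2 minor on rows j ∈ {0, 1}, columns (i,k) ∈ {(1,0), (1,1)} is det [[-2, 6], [-1, 9]] = -12 ≠ 0, so this unfolding has rank ≥ 2; CP rank is at least every unfolding rank, so rank(T) ≥ 2. (Flattening ranks never certify an upper bound on CP rank; for that we must actually write T with 2 rank-1 terms.)
Upper bound — finding two terms. Every mode-1 slice of T is a multiple of one matrix: T[i,:,:] = a[i]·M with a = [0, 1] and M = [[-2, 6, 4], [-1, 9, 8]] (rows indexed by j, columns by k). So it suffices to write M as a sum of two rank-1 matrices.
Splitting M by its rows (j = 0, 1), M = [1, 0][-2, 6, 4]ᵀ + [0, 1][-1, 9, 8]ᵀ.
Hence T = [0, 1] ⊗ [1, 0] ⊗ [-2, 6, 4] + [0, 1] ⊗ [0, 1] ⊗ [-1, 9, 8], so rank(T) ≤ 2.
These bounds meet, so rank(T) = 2.

2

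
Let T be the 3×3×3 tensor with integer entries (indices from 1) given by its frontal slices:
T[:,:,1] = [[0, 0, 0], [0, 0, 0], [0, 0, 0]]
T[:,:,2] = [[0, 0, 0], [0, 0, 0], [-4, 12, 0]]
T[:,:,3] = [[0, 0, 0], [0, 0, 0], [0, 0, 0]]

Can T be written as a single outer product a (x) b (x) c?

If T = a (x) b (x) c then every fibre of T is a multiple of the corresponding factor, so read the factors off the fibres through the nonzero entry T[3,1,2] = -4.
The mode-1 fibre T[:,1,2] = [0, 0, -4] gives a = [0, 0, 1] (primitive direction); the mode-2 fibre T[3,:,2] = [-4, 12, 0] gives b = [1, -3, 0]; then c[k] = T[3,1,k] / (a[3]·b[1]) = [0, -4, 0] / 1 = [0, -4, 0].
Expanding [0, 0, 1] (x) [1, -3, 0] (x) [0, -4, 0] reproduces all 27 entries of T, so T = [0, 0, 1] (x) [1, -3, 0] (x) [0, -4, 0] and rank(T) ≤ 1.
Equivalently every frontal slice T[:,:,k] is c[k] times the rank-1 matrix [0, 0, 1] (x) [1, -3, 0]. So T has rank 1 (it is nonzero).

Yes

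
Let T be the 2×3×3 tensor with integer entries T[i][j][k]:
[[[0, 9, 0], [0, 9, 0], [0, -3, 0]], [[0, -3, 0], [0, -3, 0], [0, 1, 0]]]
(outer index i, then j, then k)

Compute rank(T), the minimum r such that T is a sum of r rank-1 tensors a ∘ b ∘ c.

1

Lower bound: T ≠ 0 (e.g. T[0,0,1] = 9), so rank(T) ≥ 1.
Upper bound: the mode-1 fibre T[:,0,1] = [9, -3] gives a = [3, -1] (primitive direction); the mode-2 fibre T[0,:,1] = [9, 9, -3] gives b = [3, 3, -1]; then c[k] = T[0,0,k] / (a[0]·b[0]) = [0, 9, 0] / 9 = [0, 1, 0].
Expanding [3, -1] ∘ [3, 3, -1] ∘ [0, 1, 0] reproduces all 18 entries of T, so T = [3, -1] ∘ [3, 3, -1] ∘ [0, 1, 0] and rank(T) ≤ 1.
These bounds meet, so rank(T) = 1.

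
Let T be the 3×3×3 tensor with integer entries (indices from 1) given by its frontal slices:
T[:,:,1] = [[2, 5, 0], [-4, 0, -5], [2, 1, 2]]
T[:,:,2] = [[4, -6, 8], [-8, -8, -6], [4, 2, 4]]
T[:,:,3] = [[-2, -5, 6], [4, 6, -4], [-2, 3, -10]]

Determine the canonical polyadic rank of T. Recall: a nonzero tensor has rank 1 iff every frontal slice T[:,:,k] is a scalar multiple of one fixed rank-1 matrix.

3

Lower bound: in the mode-3 unfolding of T (rows indexed by k, columns by (i,j)) the 3×3 minor on rows k ∈ {1, 2, 3}, columns (i,j) ∈ {(1,1), (1,2), (1,3)} is det [[2, 5, 0], [4, -6, 8], [-2, -5, 6]] = -192 ≠ 0, so that unfolding has rank ≥ 3 and hence rank(T) ≥ 3 (CP rank is at least every unfolding rank, though it can be larger).
Upper bound: T is a sum of 3 rank-1 terms, T = [1, -2, 1] (x) [2, 1, 2] (x) [1, 2, -1] + [1, -1, -1] (x) [0, 1, -2] (x) [0, 0, -4] + [2, 1, 0] (x) [0, 2, -1] (x) [1, -2, 0] (one valid choice — decompositions are not unique — normalised so each a, b is primitive with positive first nonzero entry; check it by expanding all entries), so rank(T) ≤ 3.
These bounds meet, so rank(T) = 3.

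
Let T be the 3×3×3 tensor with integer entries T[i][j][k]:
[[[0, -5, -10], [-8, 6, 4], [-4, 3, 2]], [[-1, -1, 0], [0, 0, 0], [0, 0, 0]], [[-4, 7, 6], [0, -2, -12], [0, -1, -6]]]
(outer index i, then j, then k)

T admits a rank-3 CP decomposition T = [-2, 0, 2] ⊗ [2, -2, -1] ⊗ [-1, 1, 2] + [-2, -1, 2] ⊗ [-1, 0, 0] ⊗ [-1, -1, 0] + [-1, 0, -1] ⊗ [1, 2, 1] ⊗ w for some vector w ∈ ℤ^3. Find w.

w = [2, -1, 2]

Subtract the known terms from T to get the rank-1 residual R = [-1, 0, -1] ⊗ [1, 2, 1] ⊗ w, so R[i,j,k] = a[i]·b[j]·w[k]. Pick indices with nonzero a[0]·b[0] = (-1)·(1) = -1. Only the fibre through (0,0,·) is needed: R[0,0,:] = T[0,0,:] − Σₗ aₗ[0]bₗ[0]cₗ = [0, -5, -10] − (-2)·(2)·[-1, 1, 2] − (-2)·(-1)·[-1, -1, 0] = [-2, 1, -2]. Then w[k] = R[0,0,k] / -1 for each k, giving w = [-2, 1, -2] / -1 = [2, -1, 2].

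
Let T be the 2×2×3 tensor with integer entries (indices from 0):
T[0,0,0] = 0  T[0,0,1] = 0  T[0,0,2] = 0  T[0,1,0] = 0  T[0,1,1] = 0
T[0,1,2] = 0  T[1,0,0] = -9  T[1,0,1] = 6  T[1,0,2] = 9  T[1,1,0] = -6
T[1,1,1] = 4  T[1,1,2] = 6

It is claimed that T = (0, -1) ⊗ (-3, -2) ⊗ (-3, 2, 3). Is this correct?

Reconstruct entrywise from the claimed factors. For example, T[0,1,1] = 0 and Σₗ aₗ[0]bₗ[1]cₗ[1] = (0)·(-2)·(2) = 0; checking all 12 entries, every one matches. The claim holds.

Yes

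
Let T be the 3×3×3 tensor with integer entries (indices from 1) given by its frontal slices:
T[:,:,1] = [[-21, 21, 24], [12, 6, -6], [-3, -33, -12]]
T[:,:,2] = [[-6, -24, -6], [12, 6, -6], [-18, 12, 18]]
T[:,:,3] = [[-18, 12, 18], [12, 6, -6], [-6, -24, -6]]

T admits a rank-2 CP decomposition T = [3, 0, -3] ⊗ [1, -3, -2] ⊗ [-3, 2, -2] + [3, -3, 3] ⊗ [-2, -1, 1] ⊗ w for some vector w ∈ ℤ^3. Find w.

w = [2, 2, 2]

Subtract the known terms from T to get the rank-1 residual R = [3, -3, 3] ⊗ [-2, -1, 1] ⊗ w, so R[i,j,k] = a[i]·b[j]·w[k]. Pick indices with nonzero a[1]·b[1] = (3)·(-2) = -6. Only the fibre through (1,1,·) is needed: R[1,1,:] = T[1,1,:] − Σₗ aₗ[1]bₗ[1]cₗ = [-21, -6, -18] − (3)·(1)·[-3, 2, -2] = [-12, -12, -12]. Then w[k] = R[1,1,k] / -6 for each k, giving w = [-12, -12, -12] / -6 = [2, 2, 2].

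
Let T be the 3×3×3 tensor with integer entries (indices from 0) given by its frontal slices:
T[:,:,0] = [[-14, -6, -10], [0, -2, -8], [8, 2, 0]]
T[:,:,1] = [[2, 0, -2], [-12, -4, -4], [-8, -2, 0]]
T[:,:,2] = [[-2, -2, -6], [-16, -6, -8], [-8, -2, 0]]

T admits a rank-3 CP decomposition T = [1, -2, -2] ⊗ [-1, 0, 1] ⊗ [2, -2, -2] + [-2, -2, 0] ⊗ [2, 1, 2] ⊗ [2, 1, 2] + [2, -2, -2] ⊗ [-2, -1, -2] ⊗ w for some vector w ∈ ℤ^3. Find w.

Subtract the known terms from T to get the rank-1 residual R = [2, -2, -2] ⊗ [-2, -1, -2] ⊗ w, so R[i,j,k] = a[i]·b[j]·w[k]. Pick indices with nonzero a[0]·b[0] = (2)·(-2) = -4. Only the fibre through (0,0,·) is needed: R[0,0,:] = T[0,0,:] − Σₗ aₗ[0]bₗ[0]cₗ = [-14, 2, -2] − (1)·(-1)·[2, -2, -2] − (-2)·(2)·[2, 1, 2] = [-4, 4, 4]. Then w[k] = R[0,0,k] / -4 for each k, giving w = [-4, 4, 4] / -4 = [1, -1, -1].

w = [1, -1, -1]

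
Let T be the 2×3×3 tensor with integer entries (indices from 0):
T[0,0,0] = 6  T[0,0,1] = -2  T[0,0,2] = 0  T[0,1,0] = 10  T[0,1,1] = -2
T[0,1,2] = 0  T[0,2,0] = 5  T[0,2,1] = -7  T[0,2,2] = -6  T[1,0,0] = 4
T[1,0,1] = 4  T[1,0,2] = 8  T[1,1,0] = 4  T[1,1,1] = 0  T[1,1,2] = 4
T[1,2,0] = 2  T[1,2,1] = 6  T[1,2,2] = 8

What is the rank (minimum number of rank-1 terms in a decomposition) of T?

Lower bound: the mode-2 unfolding of T (rows indexed by j, columns by (i,k) = (0,0), (0,1), (0,2), (1,0), (1,1), (1,2)) is [[6, -2, 0, 4, 4, 8], [10, -2, 0, 4, 0, 4], [5, -7, -6, 2, 6, 8]].
There the 3×3 minor on rows j ∈ {0, 1, 2}, columns (i,k) ∈ {(0,0), (0,1), (0,2)} is det [[6, -2, 0], [10, -2, 0], [5, -7, -6]] = -48 ≠ 0, so this unfolding has rank ≥ 3; CP rank is at least every unfolding rank, so rank(T) ≥ 3. (This is only a lower bound: in general the CP rank may exceed every unfolding rank, so we still need to exhibit 3 rank-1 terms summing to T.)
Upper bound: T is a sum of 3 rank-1 terms, T = [1, -1] (x) [0, 1, -1] (x) [0, 4, 4] + [1, 0] (x) [1, 2, 1] (x) [4, -4, -4] + [1, 2] (x) [2, 2, 1] (x) [1, 1, 2] (written with every a and b primitive with positive leading entry and the scale carried by c; CP decompositions are not unique, and this one is verified by expanding entrywise), so rank(T) ≤ 3.
These bounds meet, so rank(T) = 3.
Check entry T[0,2,1] = -7: (1)·(-1)·(4) + (1)·(1)·(-4) + (1)·(1)·(1) = -7.

3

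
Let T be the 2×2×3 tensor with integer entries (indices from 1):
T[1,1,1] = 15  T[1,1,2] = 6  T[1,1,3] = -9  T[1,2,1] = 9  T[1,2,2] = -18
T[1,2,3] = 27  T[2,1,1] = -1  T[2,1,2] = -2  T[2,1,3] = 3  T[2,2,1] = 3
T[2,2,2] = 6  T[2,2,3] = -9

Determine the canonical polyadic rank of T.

Lower bound: the mode-1 unfolding of T (rows indexed by i, columns by (j,k) = (1,1), (1,2), (1,3), (2,1), (2,2), (2,3)) is [[15, 6, -9, 9, -18, 27], [-1, -2, 3, 3, 6, -9]].
There the 2×2 minor on rows i ∈ {1, 2}, columns (j,k) ∈ {(1,1), (1,2)} is det [[15, 6], [-1, -2]] = -24 ≠ 0, so this unfolding has rank ≥ 2; CP rank is at least every unfolding rank, so rank(T) ≥ 2. (Unfolding ranks only ever bound the CP rank from below — rank(T) can be strictly larger than all of them — so the matching upper bound has to come from an explicit 2-term decomposition.)
Upper bound — finding two terms. Write S_k = T[:,:,k] for the frontal slices: S₁ = [[15, 9], [-1, 3]], S₂ = [[6, -18], [-2, 6]], S₃ = [[-9, 27], [3, -9]].
If T = a₁ (x) b₁ (x) c₁ + a₂ (x) b₂ (x) c₂ then each S_k = c₁[k]·a₁b₁ᵀ + c₂[k]·a₂b₂ᵀ. S₁ and S₂ are linearly independent, so a₁b₁ᵀ and a₂b₂ᵀ must span the same plane of matrices: they are the rank-1 matrices of the form x·S₁ + y·S₂.
det(x·S₁ + y·S₂) is 54·x² + 108·xy = 54·(x + 2·y)(x), vanishing at (x:y) = (2:-1) and (0:1).
M₁ = 2·S₁ − S₂ = [[24, 36], [0, 0]] = 12·[1, 0][2, 3]ᵀ and M₂ = S₂ = [[6, -18], [-2, 6]] = 2·[3, -1][1, -3]ᵀ, so take a₁ = [1, 0], b₁ = [2, 3], a₂ = [3, -1], b₂ = [1, -3].
Each slice is an integer combination of E₁ = a₁b₁ᵀ and E₂ = a₂b₂ᵀ: S₁ = 6·E₁ + E₂, S₂ = 2·E₂, S₃ = −3·E₂; reading off coefficients, c₁ = [6, 0, 0] and c₂ = [1, 2, -3].
Hence T = [1, 0] (x) [2, 3] (x) [6, 0, 0] + [3, -1] (x) [1, -3] (x) [1, 2, -3], so rank(T) ≤ 2.
These bounds meet, so rank(T) = 2.

2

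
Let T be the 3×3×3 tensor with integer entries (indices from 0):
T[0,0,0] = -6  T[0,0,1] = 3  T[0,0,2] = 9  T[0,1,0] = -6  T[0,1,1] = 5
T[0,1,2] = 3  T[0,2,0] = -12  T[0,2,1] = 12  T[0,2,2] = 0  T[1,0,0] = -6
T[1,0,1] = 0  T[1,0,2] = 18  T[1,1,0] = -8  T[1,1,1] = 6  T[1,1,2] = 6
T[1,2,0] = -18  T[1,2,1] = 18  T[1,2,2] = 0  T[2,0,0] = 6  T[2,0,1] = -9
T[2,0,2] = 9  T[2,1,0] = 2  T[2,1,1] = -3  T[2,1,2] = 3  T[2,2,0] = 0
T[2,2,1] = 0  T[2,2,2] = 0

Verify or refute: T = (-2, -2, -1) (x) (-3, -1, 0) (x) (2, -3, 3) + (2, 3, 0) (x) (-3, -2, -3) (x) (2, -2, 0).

No

Reconstruct entry (0,0,0) from the claimed factors: Σₗ aₗ[0]bₗ[0]cₗ[0] = (-2)·(-3)·(2) + (2)·(-3)·(2) = 0, but T[0,0,0] = -6. The claim is false.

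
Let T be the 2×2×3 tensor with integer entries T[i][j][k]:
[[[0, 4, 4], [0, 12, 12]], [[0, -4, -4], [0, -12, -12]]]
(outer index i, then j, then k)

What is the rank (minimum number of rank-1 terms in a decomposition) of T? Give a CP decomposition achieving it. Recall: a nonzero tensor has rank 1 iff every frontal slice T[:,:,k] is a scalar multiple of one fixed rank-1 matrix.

Lower bound: T ≠ 0 (e.g. T[0,0,1] = 4), so rank(T) ≥ 1.
Upper bound: if T = a ⊗ b ⊗ c then every fibre of T is a multiple of the corresponding factor, so read the factors off the fibres through the nonzero entry T[0,0,1] = 4.
The mode-1 fibre T[:,0,1] = [4, -4] gives a = [1, -1] (primitive direction); the mode-2 fibre T[0,:,1] = [4, 12] gives b = [1, 3]; then c[k] = T[0,0,k] / (a[0]·b[0]) = [0, 4, 4] / 1 = [0, 4, 4].
Expanding [1, -1] ⊗ [1, 3] ⊗ [0, 4, 4] reproduces all 12 entries of T, so T = [1, -1] ⊗ [1, 3] ⊗ [0, 4, 4] and rank(T) ≤ 1.
These bounds meet, so rank(T) = 1.

rank(T) = 1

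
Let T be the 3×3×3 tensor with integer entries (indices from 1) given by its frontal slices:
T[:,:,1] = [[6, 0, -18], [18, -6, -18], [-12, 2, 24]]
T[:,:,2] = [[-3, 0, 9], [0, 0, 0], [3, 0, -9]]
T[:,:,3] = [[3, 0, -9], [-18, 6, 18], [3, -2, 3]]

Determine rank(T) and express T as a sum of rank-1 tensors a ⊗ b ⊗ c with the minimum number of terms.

Lower bound: in the mode-2 unfolding of T (rows indexed by j, columns by (i,k)) the 2×2 minor on rows j ∈ {1, 2}, columns (i,k) ∈ {(1,1), (2,1)} is det [[6, 18], [0, -6]] = -36 ≠ 0, so that unfolding has rank ≥ 2 and hence rank(T) ≥ 2 (CP rank is at least every unfolding rank, though it can be larger).
Upper bound: with S_k = T[:,:,k], the two rank-1 terms a₁b₁ᵀ, a₂b₂ᵀ are the rank-1 members of the pencil x·S₁ + y·S₂.
The 2×2 minor of x·S₁ + y·S₂ on rows {1,2}, columns {1,2} is −36·x² + 18·xy = (-18)·(2·x − y)(x), vanishing at (x:y) = (1:2) and (0:1).
M₁ = S₁ + 2·S₂ = [[0, 0, 0], [18, -6, -18], [-6, 2, 6]] = 2·[0, 3, -1][3, -1, -3]ᵀ and M₂ = S₂ = [[-3, 0, 9], [0, 0, 0], [3, 0, -9]] = (-3)·[1, 0, -1][1, 0, -3]ᵀ, so take a₁ = [0, 3, -1], b₁ = [3, -1, -3], a₂ = [1, 0, -1], b₂ = [1, 0, -3].
Each slice is an integer combination of E₁ = a₁b₁ᵀ and E₂ = a₂b₂ᵀ: S₁ = 2·E₁ + 6·E₂, S₂ = −3·E₂, S₃ = −2·E₁ + 3·E₂; reading off coefficients, c₁ = [2, 0, -2] and c₂ = [6, -3, 3].
Hence T = [0, 3, -1] ⊗ [3, -1, -3] ⊗ [2, 0, -2] + [1, 0, -1] ⊗ [1, 0, -3] ⊗ [6, -3, 3], so rank(T) ≤ 2.
These bounds meet, so rank(T) = 2.

rank(T) = 2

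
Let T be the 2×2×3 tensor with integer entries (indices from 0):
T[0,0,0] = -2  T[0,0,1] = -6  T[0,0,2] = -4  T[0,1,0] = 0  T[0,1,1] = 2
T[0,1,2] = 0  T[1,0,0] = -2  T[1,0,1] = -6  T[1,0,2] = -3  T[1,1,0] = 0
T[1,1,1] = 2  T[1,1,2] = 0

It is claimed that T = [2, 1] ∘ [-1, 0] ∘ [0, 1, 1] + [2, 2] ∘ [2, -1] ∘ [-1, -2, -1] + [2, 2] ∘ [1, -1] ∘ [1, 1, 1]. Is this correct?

Reconstruct entry (0,0,1) from the claimed factors: Σₗ aₗ[0]bₗ[0]cₗ[1] = (2)·(-1)·(1) + (2)·(2)·(-2) + (2)·(1)·(1) = -8, but T[0,0,1] = -6. The claim is false.

No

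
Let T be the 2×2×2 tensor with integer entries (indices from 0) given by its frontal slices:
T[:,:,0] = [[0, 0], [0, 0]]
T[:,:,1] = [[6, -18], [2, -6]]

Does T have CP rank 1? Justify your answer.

Yes

If T = a ⊗ b ⊗ c then every fibre of T is a multiple of the corresponding factor, so read the factors off the fibres through the nonzero entry T[0,0,1] = 6.
The mode-1 fibre T[:,0,1] = [6, 2] gives a = (3, 1) (primitive direction); the mode-2 fibre T[0,:,1] = [6, -18] gives b = (1, -3); then c[k] = T[0,0,k] / (a[0]·b[0]) = [0, 6] / 3 = (0, 2).
Expanding (3, 1) ⊗ (1, -3) ⊗ (0, 2) reproduces all 8 entries of T, so T = (3, 1) ⊗ (1, -3) ⊗ (0, 2) and rank(T) ≤ 1.
Equivalently every frontal slice T[:,:,k] is c[k] times the rank-1 matrix (3, 1) ⊗ (1, -3). So T has rank 1 (it is nonzero).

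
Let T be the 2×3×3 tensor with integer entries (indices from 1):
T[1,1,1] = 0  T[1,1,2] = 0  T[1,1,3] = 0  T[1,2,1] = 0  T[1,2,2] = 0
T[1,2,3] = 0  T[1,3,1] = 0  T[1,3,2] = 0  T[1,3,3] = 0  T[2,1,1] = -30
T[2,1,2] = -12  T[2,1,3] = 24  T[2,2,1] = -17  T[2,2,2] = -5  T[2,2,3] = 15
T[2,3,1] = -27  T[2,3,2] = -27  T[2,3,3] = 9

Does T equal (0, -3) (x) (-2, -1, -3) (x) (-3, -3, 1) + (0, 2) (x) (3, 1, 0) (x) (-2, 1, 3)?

Reconstruct entry (2,2,1) from the claimed factors: Σₗ aₗ[2]bₗ[2]cₗ[1] = (-3)·(-1)·(-3) + (2)·(1)·(-2) = -13, but T[2,2,1] = -17. The claim is false.

No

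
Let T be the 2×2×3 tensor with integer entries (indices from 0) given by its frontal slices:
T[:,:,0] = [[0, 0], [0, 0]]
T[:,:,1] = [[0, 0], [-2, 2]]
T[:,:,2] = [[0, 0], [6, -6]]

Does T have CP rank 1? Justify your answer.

If T = a ⊗ b ⊗ c then every fibre of T is a multiple of the corresponding factor, so read the factors off the fibres through the nonzero entry T[1,0,1] = -2.
The mode-1 fibre T[:,0,1] = [0, -2] gives a = [0, 1] (primitive direction); the mode-2 fibre T[1,:,1] = [-2, 2] gives b = [1, -1]; then c[k] = T[1,0,k] / (a[1]·b[0]) = [0, -2, 6] / 1 = [0, -2, 6].
Expanding [0, 1] ⊗ [1, -1] ⊗ [0, -2, 6] reproduces all 12 entries of T, so T = [0, 1] ⊗ [1, -1] ⊗ [0, -2, 6] and rank(T) ≤ 1.
Equivalently every frontal slice T[:,:,k] is c[k] times the rank-1 matrix [0, 1] ⊗ [1, -1]. So T has rank 1 (it is nonzero).

Yes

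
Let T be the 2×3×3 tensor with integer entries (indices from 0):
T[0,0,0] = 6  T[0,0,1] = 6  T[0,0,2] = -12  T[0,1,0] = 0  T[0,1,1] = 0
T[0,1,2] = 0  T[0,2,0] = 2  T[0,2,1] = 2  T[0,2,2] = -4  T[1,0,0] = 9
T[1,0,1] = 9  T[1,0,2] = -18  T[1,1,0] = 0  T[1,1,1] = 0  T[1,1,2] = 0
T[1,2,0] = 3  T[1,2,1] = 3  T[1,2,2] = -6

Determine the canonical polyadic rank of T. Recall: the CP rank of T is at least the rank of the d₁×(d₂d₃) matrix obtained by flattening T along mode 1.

1

Lower bound: T ≠ 0 (e.g. T[0,0,0] = 6), so rank(T) ≥ 1.
Upper bound: if T = a (x) b (x) c then every fibre of T is a multiple of the corresponding factor, so read the factors off the fibres through the nonzero entry T[0,0,0] = 6.
The mode-1 fibre T[:,0,0] = [6, 9] gives a = [2, 3] (primitive direction); the mode-2 fibre T[0,:,0] = [6, 0, 2] gives b = [3, 0, 1]; then c[k] = T[0,0,k] / (a[0]·b[0]) = [6, 6, -12] / 6 = [1, 1, -2].
Expanding [2, 3] (x) [3, 0, 1] (x) [1, 1, -2] reproduces all 18 entries of T, so T = [2, 3] (x) [3, 0, 1] (x) [1, 1, -2] and rank(T) ≤ 1.
These bounds meet, so rank(T) = 1.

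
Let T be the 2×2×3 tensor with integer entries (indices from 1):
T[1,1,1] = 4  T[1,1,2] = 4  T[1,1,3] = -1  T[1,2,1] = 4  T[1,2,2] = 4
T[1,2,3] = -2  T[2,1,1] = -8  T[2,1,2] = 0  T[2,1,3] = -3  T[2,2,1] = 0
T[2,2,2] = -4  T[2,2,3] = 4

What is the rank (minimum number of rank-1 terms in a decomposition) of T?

Lower bound: the mode-3 unfolding of T (rows indexed by k, columns by (i,j) = (1,1), (1,2), (2,1), (2,2)) is [[4, 4, -8, 0], [4, 4, 0, -4], [-1, -2, -3, 4]].
There the 3×3 minor on rows k ∈ {1, 2, 3}, columns (i,j) ∈ {(1,1), (1,2), (2,1)} is det [[4, 4, -8], [4, 4, 0], [-1, -2, -3]] = 32 ≠ 0, so this unfolding has rank ≥ 3; CP rank is at least every unfolding rank, so rank(T) ≥ 3. (Flattening ranks never certify an upper bound on CP rank; for that we must actually write T with 3 rank-1 terms.)
Upper bound: T is a sum of 3 rank-1 terms, T = [0, 1] ⊗ [2, -1] ⊗ [-4, 0, -2] + [1, -1] ⊗ [1, 2] ⊗ [2, 2, -1] + [1, 1] ⊗ [1, 0] ⊗ [2, 2, 0] (one valid choice — decompositions are not unique — normalised so each a, b is primitive with positive first nonzero entry; check it by expanding all entries), so rank(T) ≤ 3.
These bounds meet, so rank(T) = 3.
Check entry T[2,2,3] = 4: (1)·(-1)·(-2) + (-1)·(2)·(-1) + (1)·(0)·(0) = 4.

3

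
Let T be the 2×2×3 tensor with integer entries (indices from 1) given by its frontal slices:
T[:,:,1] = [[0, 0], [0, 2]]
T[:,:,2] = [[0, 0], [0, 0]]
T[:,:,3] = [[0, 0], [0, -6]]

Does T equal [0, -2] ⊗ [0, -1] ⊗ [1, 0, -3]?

Reconstruct entrywise from the claimed factors. For example, T[2,2,2] = 0 and Σₗ aₗ[2]bₗ[2]cₗ[2] = (-2)·(-1)·(0) = 0; checking all 12 entries, every one matches. The claim holds.

Yes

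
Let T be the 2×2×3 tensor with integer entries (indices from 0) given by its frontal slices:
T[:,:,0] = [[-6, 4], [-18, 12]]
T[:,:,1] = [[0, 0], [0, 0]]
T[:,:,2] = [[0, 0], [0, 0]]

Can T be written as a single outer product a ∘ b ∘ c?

Yes

The mode-1 fibre T[:,0,0] = [-6, -18] gives a = [1, 3] (primitive direction); the mode-2 fibre T[0,:,0] = [-6, 4] gives b = [3, -2]; then c[k] = T[0,0,k] / (a[0]·b[0]) = [-6, 0, 0] / 3 = [-2, 0, 0].
Expanding [1, 3] ∘ [3, -2] ∘ [-2, 0, 0] reproduces all 12 entries of T, so T = [1, 3] ∘ [3, -2] ∘ [-2, 0, 0] and rank(T) ≤ 1.
Equivalently every frontal slice T[:,:,k] is c[k] times the rank-1 matrix [1, 3] ∘ [3, -2]. So T has rank 1 (it is nonzero).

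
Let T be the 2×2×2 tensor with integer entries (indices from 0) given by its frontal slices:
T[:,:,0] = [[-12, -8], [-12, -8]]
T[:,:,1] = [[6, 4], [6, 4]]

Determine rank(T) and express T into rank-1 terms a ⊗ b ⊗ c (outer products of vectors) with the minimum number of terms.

rank(T) = 1

Lower bound: T ≠ 0 (e.g. T[0,0,0] = -12), so rank(T) ≥ 1.
Upper bound: if T = a ⊗ b ⊗ c then every fibre of T is a multiple of the corresponding factor, so read the factors off the fibres through the nonzero entry T[0,0,0] = -12.
The mode-1 fibre T[:,0,0] = [-12, -12] gives a = (1, 1) (primitive direction); the mode-2 fibre T[0,:,0] = [-12, -8] gives b = (3, 2); then c[k] = T[0,0,k] / (a[0]·b[0]) = [-12, 6] / 3 = (-4, 2).
Expanding (1, 1) ⊗ (3, 2) ⊗ (-4, 2) reproduces all 8 entries of T, so T = (1, 1) ⊗ (3, 2) ⊗ (-4, 2) and rank(T) ≤ 1.
These bounds meet, so rank(T) = 1.
Check entry T[0,1,1] = 4: (1)·(2)·(2) = 4.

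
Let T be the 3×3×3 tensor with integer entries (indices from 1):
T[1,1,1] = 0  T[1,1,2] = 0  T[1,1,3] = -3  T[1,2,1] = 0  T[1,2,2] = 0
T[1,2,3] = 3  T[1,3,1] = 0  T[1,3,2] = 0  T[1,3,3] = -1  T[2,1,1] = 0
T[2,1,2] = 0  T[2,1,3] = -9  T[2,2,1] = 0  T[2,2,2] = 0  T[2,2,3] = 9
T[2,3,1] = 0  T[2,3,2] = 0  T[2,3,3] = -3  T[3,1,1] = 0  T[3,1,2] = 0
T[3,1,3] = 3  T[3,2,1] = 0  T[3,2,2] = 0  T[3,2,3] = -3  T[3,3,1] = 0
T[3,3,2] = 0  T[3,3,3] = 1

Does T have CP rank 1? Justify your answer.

Yes

The mode-1 fibre T[:,1,3] = [-3, -9, 3] gives a = [1, 3, -1] (primitive direction); the mode-2 fibre T[1,:,3] = [-3, 3, -1] gives b = [3, -3, 1]; then c[k] = T[1,1,k] / (a[1]·b[1]) = [0, 0, -3] / 3 = [0, 0, -1].
Expanding [1, 3, -1] ⊗ [3, -3, 1] ⊗ [0, 0, -1] reproduces all 27 entries of T, so T = [1, 3, -1] ⊗ [3, -3, 1] ⊗ [0, 0, -1] and rank(T) ≤ 1.
Equivalently every frontal slice T[:,:,k] is c[k] times the rank-1 matrix [1, 3, -1] ⊗ [3, -3, 1]. So T has rank 1 (it is nonzero).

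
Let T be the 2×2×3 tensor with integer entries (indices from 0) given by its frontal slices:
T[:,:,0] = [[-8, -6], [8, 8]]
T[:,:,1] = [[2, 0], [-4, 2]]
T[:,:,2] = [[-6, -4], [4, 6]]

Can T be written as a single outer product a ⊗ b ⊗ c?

No

The mode-3 unfolding of T (rows indexed by k, columns by (i,j) = (0,0), (0,1), (1,0), (1,1)) is [[-8, -6, 8, 8], [2, 0, -4, 2], [-6, -4, 4, 6]].
There the 3×3 minor on rows k ∈ {0, 1, 2}, columns (i,j) ∈ {(0,0), (0,1), (1,0)} is det [[-8, -6, 8], [2, 0, -4], [-6, -4, 4]] = -32 ≠ 0, so this unfolding has rank ≥ 3; CP rank is at least every unfolding rank, so rank(T) ≥ 3.
In particular rank(T) ≥ 3 > 1, so T is not rank-1.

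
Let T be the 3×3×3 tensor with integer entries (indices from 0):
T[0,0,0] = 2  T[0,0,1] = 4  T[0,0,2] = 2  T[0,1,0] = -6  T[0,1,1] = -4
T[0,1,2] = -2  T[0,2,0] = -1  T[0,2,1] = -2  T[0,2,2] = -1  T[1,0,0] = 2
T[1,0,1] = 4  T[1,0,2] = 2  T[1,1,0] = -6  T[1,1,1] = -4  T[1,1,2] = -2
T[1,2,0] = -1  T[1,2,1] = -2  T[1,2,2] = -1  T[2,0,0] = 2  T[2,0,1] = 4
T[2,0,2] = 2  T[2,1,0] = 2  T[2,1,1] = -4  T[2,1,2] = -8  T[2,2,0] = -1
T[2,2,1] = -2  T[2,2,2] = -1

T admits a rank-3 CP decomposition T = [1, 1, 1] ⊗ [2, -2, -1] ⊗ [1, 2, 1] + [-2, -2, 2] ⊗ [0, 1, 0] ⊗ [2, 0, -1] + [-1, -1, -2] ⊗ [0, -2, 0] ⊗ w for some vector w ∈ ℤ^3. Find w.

w = [0, 0, -1]

Subtract the known terms from T to get the rank-1 residual R = [-1, -1, -2] ⊗ [0, -2, 0] ⊗ w, so R[i,j,k] = a[i]·b[j]·w[k]. Pick indices with nonzero a[0]·b[1] = (-1)·(-2) = 2. Only the fibre through (0,1,·) is needed: R[0,1,:] = T[0,1,:] − Σₗ aₗ[0]bₗ[1]cₗ = [-6, -4, -2] − (1)·(-2)·[1, 2, 1] − (-2)·(1)·[2, 0, -1] = [0, 0, -2]. Then w[k] = R[0,1,k] / 2 for each k, giving w = [0, 0, -2] / 2 = [0, 0, -1].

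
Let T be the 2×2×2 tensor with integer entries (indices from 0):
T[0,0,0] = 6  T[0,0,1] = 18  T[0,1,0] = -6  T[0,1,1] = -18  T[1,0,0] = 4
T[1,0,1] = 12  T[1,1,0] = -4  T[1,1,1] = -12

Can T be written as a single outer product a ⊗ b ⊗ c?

Yes

The mode-1 fibre T[:,0,0] = [6, 4] gives a = [3, 2] (primitive direction); the mode-2 fibre T[0,:,0] = [6, -6] gives b = [1, -1]; then c[k] = T[0,0,k] / (a[0]·b[0]) = [6, 18] / 3 = [2, 6].
Expanding [3, 2] ⊗ [1, -1] ⊗ [2, 6] reproduces all 8 entries of T, so T = [3, 2] ⊗ [1, -1] ⊗ [2, 6] and rank(T) ≤ 1.
Equivalently every frontal slice T[:,:,k] is c[k] times the rank-1 matrix [3, 2] ⊗ [1, -1]. So T has rank 1 (it is nonzero).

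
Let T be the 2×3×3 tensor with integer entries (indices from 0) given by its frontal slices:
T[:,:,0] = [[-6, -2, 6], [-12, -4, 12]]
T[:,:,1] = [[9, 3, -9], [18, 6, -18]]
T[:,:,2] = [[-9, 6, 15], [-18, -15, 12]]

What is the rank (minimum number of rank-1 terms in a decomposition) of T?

2

Lower bound: the mode-1 unfolding of T (rows indexed by i, columns by (j,k) = (0,0), (0,1), (0,2), (1,0), (1,1), (1,2), (2,0), (2,1), (2,2)) is [[-6, 9, -9, -2, 3, 6, 6, -9, 15], [-12, 18, -18, -4, 6, -15, 12, -18, 12]].
There the 2×2 minor on rows i ∈ {0, 1}, columns (j,k) ∈ {(0,0), (1,2)} is det [[-6, 6], [-12, -15]] = 162 ≠ 0, so this unfolding has rank ≥ 2; CP rank is at least every unfolding rank, so rank(T) ≥ 2. (Unfolding ranks only ever bound the CP rank from below — rank(T) can be strictly larger than all of them — so the matching upper bound has to come from an explicit 2-term decomposition.)
Upper bound — finding two terms. Write S_k = T[:,:,k] for the frontal slices: S₀ = [[-6, -2, 6], [-12, -4, 12]], S₁ = [[9, 3, -9], [18, 6, -18]], S₂ = [[-9, 6, 15], [-18, -15, 12]].
If T = a₁ ⊗ b₁ ⊗ c₁ + a₂ ⊗ b₂ ⊗ c₂ then each S_k = c₁[k]·a₁b₁ᵀ + c₂[k]·a₂b₂ᵀ. S₀ and S₂ are linearly independent, so a₁b₁ᵀ and a₂b₂ᵀ must span the same plane of matrices: they are the rank-1 matrices of the form x·S₀ + y·S₂.
The 2×2 minor of x·S₀ + y·S₂ on rows {0,1}, columns {0,1} is 162·xy + 243·y² = 81·(2·x + 3·y)(y), vanishing at (x:y) = (3:-2) and (1:0).
M₁ = 3·S₀ − 2·S₂ = [[0, -18, -12], [0, 18, 12]] = (-6)·(1, -1)(0, 3, 2)ᵀ and M₂ = S₀ = [[-6, -2, 6], [-12, -4, 12]] = (-2)·(1, 2)(3, 1, -3)ᵀ, so take a₁ = (1, -1), b₁ = (0, 3, 2), a₂ = (1, 2), b₂ = (3, 1, -3).
Each slice is an integer combination of E₁ = a₁b₁ᵀ and E₂ = a₂b₂ᵀ: S₀ = −2·E₂, S₁ = 3·E₂, S₂ = 3·E₁ − 3·E₂; reading off coefficients, c₁ = (0, 0, 3) and c₂ = (-2, 3, -3).
Hence T = (1, -1) ⊗ (0, 3, 2) ⊗ (0, 0, 3) + (1, 2) ⊗ (3, 1, -3) ⊗ (-2, 3, -3), so rank(T) ≤ 2.
These bounds meet, so rank(T) = 2.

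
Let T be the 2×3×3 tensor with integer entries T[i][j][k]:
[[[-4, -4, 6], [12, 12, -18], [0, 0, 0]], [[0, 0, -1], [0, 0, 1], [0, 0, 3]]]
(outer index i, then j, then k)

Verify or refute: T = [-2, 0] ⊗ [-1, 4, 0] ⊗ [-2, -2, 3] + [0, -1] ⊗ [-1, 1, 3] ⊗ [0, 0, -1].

No

Reconstruct entry (0,1,0) from the claimed factors: Σₗ aₗ[0]bₗ[1]cₗ[0] = (-2)·(4)·(-2) + (0)·(1)·(0) = 16, but T[0,1,0] = 12. The claim is false.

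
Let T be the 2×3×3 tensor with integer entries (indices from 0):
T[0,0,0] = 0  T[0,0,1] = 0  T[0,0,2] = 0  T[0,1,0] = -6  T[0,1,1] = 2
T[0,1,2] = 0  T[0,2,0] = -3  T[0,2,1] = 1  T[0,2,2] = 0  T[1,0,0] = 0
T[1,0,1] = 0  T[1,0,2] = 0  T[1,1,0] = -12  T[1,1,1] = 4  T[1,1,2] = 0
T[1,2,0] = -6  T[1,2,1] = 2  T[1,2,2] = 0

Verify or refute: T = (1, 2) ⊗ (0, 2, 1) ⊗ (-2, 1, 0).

Reconstruct entry (0,1,0) from the claimed factors: Σₗ aₗ[0]bₗ[1]cₗ[0] = (1)·(2)·(-2) = -4, but T[0,1,0] = -6. The claim is false.

No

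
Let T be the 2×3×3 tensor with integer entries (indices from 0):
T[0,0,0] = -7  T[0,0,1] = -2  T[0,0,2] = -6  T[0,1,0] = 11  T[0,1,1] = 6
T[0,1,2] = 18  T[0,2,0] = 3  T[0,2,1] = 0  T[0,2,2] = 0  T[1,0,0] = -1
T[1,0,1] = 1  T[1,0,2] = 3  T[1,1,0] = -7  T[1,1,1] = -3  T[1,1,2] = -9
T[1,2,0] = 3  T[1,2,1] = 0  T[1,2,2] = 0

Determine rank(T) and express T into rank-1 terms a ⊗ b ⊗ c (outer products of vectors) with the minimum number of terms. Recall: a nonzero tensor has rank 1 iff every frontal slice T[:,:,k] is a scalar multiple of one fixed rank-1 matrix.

rank(T) = 2

Lower bound: the mode-3 unfolding of T (rows indexed by k, columns by (i,j) = (0,0), (0,1), (0,2), (1,0), (1,1), (1,2)) is [[-7, 11, 3, -1, -7, 3], [-2, 6, 0, 1, -3, 0], [-6, 18, 0, 3, -9, 0]].
There the 2×2 minor on rows k ∈ {0, 1}, columns (i,j) ∈ {(0,0), (0,1)} is det [[-7, 11], [-2, 6]] = -20 ≠ 0, so this unfolding has rank ≥ 2; CP rank is at least every unfolding rank, so rank(T) ≥ 2. (Unfolding ranks only ever bound the CP rank from below — rank(T) can be strictly larger than all of them — so the matching upper bound has to come from an explicit 2-term decomposition.)
Upper bound — finding two terms. Write S_k = T[:,:,k] for the frontal slices: S₀ = [[-7, 11, 3], [-1, -7, 3]], S₁ = [[-2, 6, 0], [1, -3, 0]], S₂ = [[-6, 18, 0], [3, -9, 0]].
If T = a₁ ⊗ b₁ ⊗ c₁ + a₂ ⊗ b₂ ⊗ c₂ then each S_k = c₁[k]·a₁b₁ᵀ + c₂[k]·a₂b₂ᵀ. S₀ and S₁ are linearly independent, so a₁b₁ᵀ and a₂b₂ᵀ must span the same plane of matrices: they are the rank-1 matrices of the form x·S₀ + y·S₁.
The 2×2 minor of x·S₀ + y·S₁ on rows {0,1}, columns {0,1} is 60·x² + 30·xy = 30·(2·x + y)(x), vanishing at (x:y) = (1:-2) and (0:1).
M₁ = S₀ − 2·S₁ = [[-3, -1, 3], [-3, -1, 3]] = −[1, 1][3, 1, -3]ᵀ and M₂ = S₁ = [[-2, 6, 0], [1, -3, 0]] = −[2, -1][1, -3, 0]ᵀ, so take a₁ = [1, 1], b₁ = [3, 1, -3], a₂ = [2, -1], b₂ = [1, -3, 0].
Each slice is an integer combination of E₁ = a₁b₁ᵀ and E₂ = a₂b₂ᵀ: S₀ = −E₁ − 2·E₂, S₁ = −E₂, S₂ = −3·E₂; reading off coefficients, c₁ = [-1, 0, 0] and c₂ = [-2, -1, -3].
Hence T = [1, 1] ⊗ [3, 1, -3] ⊗ [-1, 0, 0] + [2, -1] ⊗ [1, -3, 0] ⊗ [-2, -1, -3], so rank(T) ≤ 2.
These bounds meet, so rank(T) = 2.
Check entry T[1,1,1] = -3: (1)·(1)·(0) + (-1)·(-3)·(-1) = -3.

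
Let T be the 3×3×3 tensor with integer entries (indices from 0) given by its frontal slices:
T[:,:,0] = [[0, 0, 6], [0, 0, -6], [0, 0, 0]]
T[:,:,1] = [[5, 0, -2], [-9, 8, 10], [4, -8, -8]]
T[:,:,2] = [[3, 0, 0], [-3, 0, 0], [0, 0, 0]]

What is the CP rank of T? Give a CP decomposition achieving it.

rank(T) = 3

Lower bound: the mode-3 unfolding of T (rows indexed by k, columns by (i,j) = (0,0), (0,1), (0,2), (1,0), (1,1), (1,2), (2,0), (2,1), (2,2)) is [[0, 0, 6, 0, 0, -6, 0, 0, 0], [5, 0, -2, -9, 8, 10, 4, -8, -8], [3, 0, 0, -3, 0, 0, 0, 0, 0]].
There the 3×3 minor on rows k ∈ {0, 1, 2}, columns (i,j) ∈ {(0,0), (0,2), (1,0)} is det [[0, 6, 0], [5, -2, -9], [3, 0, -3]] = -72 ≠ 0, so this unfolding has rank ≥ 3; CP rank is at least every unfolding rank, so rank(T) ≥ 3. (Flattening ranks never certify an upper bound on CP rank; for that we must actually write T with 3 rank-1 terms.)
Upper bound: T is a sum of 3 rank-1 terms, T = [0, 1, -1] ⊗ [1, -2, -2] ⊗ [0, -4, 0] + [1, -1, 0] ⊗ [1, 0, -1] ⊗ [-2, 4, 2] + [1, -1, 0] ⊗ [1, 0, 2] ⊗ [2, 1, 1] (written with every a and b primitive with positive leading entry and the scale carried by c; CP decompositions are not unique, and this one is verified by expanding entrywise), so rank(T) ≤ 3.
These bounds meet, so rank(T) = 3.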